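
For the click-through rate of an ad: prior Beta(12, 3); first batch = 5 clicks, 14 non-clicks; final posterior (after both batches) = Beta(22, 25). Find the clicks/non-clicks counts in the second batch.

Sequential conjugate updates are equivalent to a single update on the pooled data, so total successes = posterior α − prior α and total failures = posterior β − prior β.
Total across both batches: 22−12=10 clicks, 25−3=22 non-clicks.
Subtract the first batch: 10−5=5 clicks and 22−14=8 non-clicks.

5 clicks and 8 non-clicks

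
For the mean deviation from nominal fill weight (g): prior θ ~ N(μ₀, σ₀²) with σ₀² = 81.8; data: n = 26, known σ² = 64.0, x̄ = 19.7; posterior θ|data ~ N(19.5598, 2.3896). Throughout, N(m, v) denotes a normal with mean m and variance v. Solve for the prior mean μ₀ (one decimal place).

μ₀ = 14.9

With known observation variance, the Normal–Normal posterior has precision τ_n = τ₀ + n/σ² and mean μ_n = (τ₀μ₀ + (n/σ²)x̄)/τ_n.
Here τ₀ = 1/81.8 = 0.012225 and τ_data = 26/64.0 = 0.406250, so τ_n = 0.418475.
Rearranging for μ₀: μ₀ = (μ_n·τ_n − τ_data·x̄)/τ₀ = (19.5598·0.418475 − 0.406250·19.7) / 0.012225 = 0.182162/0.012225 ≈ 14.9.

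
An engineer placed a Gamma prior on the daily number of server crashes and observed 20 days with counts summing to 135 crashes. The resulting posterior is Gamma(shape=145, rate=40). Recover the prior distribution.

Gamma–Poisson conjugacy: posterior shape = α + Σxᵢ, posterior rate = β + n.
So α = 145 − 135 = 10 and β = 40 − 20 = 20.

Gamma(shape=10, rate=20)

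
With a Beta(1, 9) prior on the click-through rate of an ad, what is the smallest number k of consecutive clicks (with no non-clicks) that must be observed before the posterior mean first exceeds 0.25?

After k clicks and 0 non-clicks the posterior is Beta(1+k, 9), with mean (1+k)/(1+9+k).
Set (1+k)/(10+k) > 0.25 and solve: k > (0.25·10 − 1)/(1 − 0.25) = 2.000.
The smallest integer exceeding 2.000 is 3, and checking k=3: (4)/(13) = 0.3077 > 0.25.

k = 3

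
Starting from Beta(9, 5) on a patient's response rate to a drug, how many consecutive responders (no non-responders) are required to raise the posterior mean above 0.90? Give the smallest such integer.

After k responders and 0 non-responders the posterior is Beta(9+k, 5), with mean (9+k)/(9+5+k).
Set (9+k)/(14+k) > 0.90 and solve: k > (0.90·14 − 9)/(1 − 0.90) = 36.000.
The smallest integer exceeding 36.000 is 37.

k = 37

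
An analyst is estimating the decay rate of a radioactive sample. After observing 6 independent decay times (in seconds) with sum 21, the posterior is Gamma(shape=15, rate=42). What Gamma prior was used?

Gamma(shape=9, rate=21)

For an exponential likelihood with a Gamma(α, β) prior on the rate, n observations with total T give posterior Gamma(α+n, β+T).
So α = 15 − 6 = 9 and β = 42 − 21 = 21.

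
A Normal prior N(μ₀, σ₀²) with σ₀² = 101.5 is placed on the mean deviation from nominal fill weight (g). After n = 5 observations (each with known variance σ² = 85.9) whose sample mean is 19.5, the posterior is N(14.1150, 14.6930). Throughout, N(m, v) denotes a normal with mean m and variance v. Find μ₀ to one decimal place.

With known observation variance, the Normal–Normal posterior has precision τ_n = τ₀ + n/σ² and mean μ_n = (τ₀μ₀ + (n/σ²)x̄)/τ_n.
Here τ₀ = 1/101.5 = 0.009852 and τ_data = 5/85.9 = 0.058207, so τ_n = 0.068059.
Rearranging for μ₀: μ₀ = (μ_n·τ_n − τ_data·x̄)/τ₀ = (14.1150·0.068059 − 0.058207·19.5) / 0.009852 = -0.174384/0.009852 ≈ -17.7.

μ₀ = -17.7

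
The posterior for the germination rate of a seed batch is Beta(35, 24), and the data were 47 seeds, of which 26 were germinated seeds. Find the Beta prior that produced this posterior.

Beta(9, 3)

A Beta(α, β) prior with s successes and f failures in binomial data gives a Beta(α+s, β+f) posterior.
So α = 35 − 26 = 9 and β = 24 − 21 = 3.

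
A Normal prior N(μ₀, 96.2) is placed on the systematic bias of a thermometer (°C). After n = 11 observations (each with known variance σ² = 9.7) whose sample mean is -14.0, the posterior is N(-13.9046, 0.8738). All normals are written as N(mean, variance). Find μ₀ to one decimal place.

With known observation variance, the Normal–Normal posterior has precision τ_n = τ₀ + n/σ² and mean μ_n = (τ₀μ₀ + (n/σ²)x̄)/τ_n.
Here τ₀ = 1/96.2 = 0.010395 and τ_data = 11/9.7 = 1.134021, so τ_n = 1.144416.
Rearranging for μ₀: μ₀ = (μ_n·τ_n − τ_data·x̄)/τ₀ = (-13.9046·1.144416 − 1.134021·-14.0) / 0.010395 = -0.036353/0.010395 ≈ -3.5.

μ₀ = -3.5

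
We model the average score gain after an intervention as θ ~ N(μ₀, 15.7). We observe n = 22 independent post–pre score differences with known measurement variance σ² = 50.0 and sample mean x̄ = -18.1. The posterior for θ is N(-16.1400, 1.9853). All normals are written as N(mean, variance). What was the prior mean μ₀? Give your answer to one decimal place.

μ₀ = -2.6

With known observation variance, the Normal–Normal posterior has precision τ_n = τ₀ + n/σ² and mean μ_n = (τ₀μ₀ + (n/σ²)x̄)/τ_n.
Here τ₀ = 1/15.7 = 0.063694 and τ_data = 22/50.0 = 0.440000, so τ_n = 0.503694.
Rearranging for μ₀: μ₀ = (μ_n·τ_n − τ_data·x̄)/τ₀ = (-16.1400·0.503694 − 0.440000·-18.1) / 0.063694 = -0.165621/0.063694 ≈ -2.6.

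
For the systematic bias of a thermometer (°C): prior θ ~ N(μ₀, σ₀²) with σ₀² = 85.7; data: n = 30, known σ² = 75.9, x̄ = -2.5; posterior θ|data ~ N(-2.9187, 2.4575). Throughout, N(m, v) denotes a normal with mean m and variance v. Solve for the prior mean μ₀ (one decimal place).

μ₀ = -17.1

The posterior mean is a precision-weighted average: μ_n = (τ₀μ₀ + τ_data·x̄)/(τ₀+τ_data), with τ₀=1/σ₀² and τ_data=n/σ².
Here τ₀ = 1/85.7 = 0.011669 and τ_data = 30/75.9 = 0.395257, so τ_n = 0.406926.
Rearranging for μ₀: μ₀ = (μ_n·τ_n − τ_data·x̄)/τ₀ = (-2.9187·0.406926 − 0.395257·-2.5) / 0.011669 = -0.199552/0.011669 ≈ -17.1.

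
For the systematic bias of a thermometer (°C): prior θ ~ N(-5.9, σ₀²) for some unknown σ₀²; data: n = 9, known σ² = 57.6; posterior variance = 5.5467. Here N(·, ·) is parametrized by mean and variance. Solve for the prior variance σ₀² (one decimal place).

σ₀² = 41.6

Posterior precision equals prior precision plus data precision: 1/σ_n² = 1/σ₀² + n/σ².
So 1/σ₀² = 1/5.5467 − 9/57.6 = 0.180287 − 0.156250 = 0.024037.
Hence σ₀² = 1/0.024037 ≈ 41.6.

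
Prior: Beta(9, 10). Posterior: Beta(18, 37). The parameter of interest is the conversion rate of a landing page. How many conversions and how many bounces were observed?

A Beta(α, β) prior with s successes and f failures in binomial data gives a Beta(α+s, β+f) posterior.
Match parameters: s=18−9=9, f=37−10=27.

9 conversions and 27 bounces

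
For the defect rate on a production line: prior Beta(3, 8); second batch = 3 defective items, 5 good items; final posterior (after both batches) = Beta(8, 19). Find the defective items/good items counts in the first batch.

Sequential conjugate updates are equivalent to a single update on the pooled data, so total successes = posterior α − prior α and total failures = posterior β − prior β.
Total across both batches: 8−3=5 defective items, 19−8=11 good items.
Subtract the second batch: 5−3=2 defective items and 11−5=6 good items.

2 defective items and 6 good items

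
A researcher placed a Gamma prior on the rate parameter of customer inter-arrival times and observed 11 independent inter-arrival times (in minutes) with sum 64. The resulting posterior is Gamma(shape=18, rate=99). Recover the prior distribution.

Gamma–exponential conjugacy: posterior shape = α + n, posterior rate = β + Σtᵢ.
So α = 18 − 11 = 7 and β = 99 − 64 = 35.

Gamma(shape=7, rate=35)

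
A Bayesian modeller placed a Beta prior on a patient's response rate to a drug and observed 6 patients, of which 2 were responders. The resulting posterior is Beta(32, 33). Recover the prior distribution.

A Beta(a, b) prior with s successes and f failures in binomial data gives a Beta(a+s, b+f) posterior.
Subtract the data counts: 32−2=30, 33−4=29.

Beta(30, 29)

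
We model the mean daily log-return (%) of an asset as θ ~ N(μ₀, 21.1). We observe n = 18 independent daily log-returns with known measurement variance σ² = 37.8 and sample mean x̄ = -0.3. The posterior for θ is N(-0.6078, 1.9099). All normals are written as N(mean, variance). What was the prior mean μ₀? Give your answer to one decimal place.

μ₀ = -3.7

With known observation variance, the Normal–Normal posterior has precision τ_n = τ₀ + n/σ² and mean μ_n = (τ₀μ₀ + (n/σ²)x̄)/τ_n.
Here τ₀ = 1/21.1 = 0.047393 and τ_data = 18/37.8 = 0.476190, so τ_n = 0.523583.
Rearranging for μ₀: μ₀ = (μ_n·τ_n − τ_data·x̄)/τ₀ = (-0.6078·0.523583 − 0.476190·-0.3) / 0.047393 = -0.175377/0.047393 ≈ -3.7.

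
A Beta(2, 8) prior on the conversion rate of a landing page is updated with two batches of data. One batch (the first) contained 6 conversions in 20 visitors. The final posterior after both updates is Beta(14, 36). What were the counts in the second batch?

6 conversions and 14 bounces

Because Beta–binomial updating is additive in the counts, the combined data contributed (α_post−α_prior, β_post−β_prior) successes and failures.
Total across both batches: 14−2=12 conversions, 36−8=28 bounces.
Subtract the first batch: 12−6=6 conversions and 28−14=14 bounces.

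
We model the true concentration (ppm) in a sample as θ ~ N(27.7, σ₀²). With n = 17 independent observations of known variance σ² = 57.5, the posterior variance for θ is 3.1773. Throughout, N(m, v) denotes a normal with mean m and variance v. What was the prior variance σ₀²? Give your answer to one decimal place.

Posterior precision equals prior precision plus data precision: 1/σ_n² = 1/σ₀² + n/σ².
So 1/σ₀² = 1/3.1773 − 17/57.5 = 0.314733 − 0.295652 = 0.019081.
Hence σ₀² = 1/0.019081 ≈ 52.4.

σ₀² = 52.4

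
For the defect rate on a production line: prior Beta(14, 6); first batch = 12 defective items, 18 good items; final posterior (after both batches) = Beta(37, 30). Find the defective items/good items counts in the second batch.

Because Beta–binomial updating is additive in the counts, the combined data contributed (α_post−α_prior, β_post−β_prior) successes and failures.
Total across both batches: 37−14=23 defective items, 30−6=24 good items.
Subtract the first batch: 23−12=11 defective items and 24−18=6 good items.

11 defective items and 6 good items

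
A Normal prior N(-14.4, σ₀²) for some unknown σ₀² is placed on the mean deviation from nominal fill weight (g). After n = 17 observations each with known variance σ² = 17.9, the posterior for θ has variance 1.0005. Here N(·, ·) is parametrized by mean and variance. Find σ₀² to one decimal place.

For the Normal–Normal model with known σ², precisions add: τ_n = τ₀ + n/σ².
So 1/σ₀² = 1/1.0005 − 17/17.9 = 0.999500 − 0.949721 = 0.049779.
Hence σ₀² = 1/0.049779 ≈ 20.1.

σ₀² = 20.1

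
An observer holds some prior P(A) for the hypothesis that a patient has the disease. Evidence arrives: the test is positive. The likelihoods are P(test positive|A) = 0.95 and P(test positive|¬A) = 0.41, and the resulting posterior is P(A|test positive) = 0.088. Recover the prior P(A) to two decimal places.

P(A) = 0.04

In odds form, posterior odds = prior odds × likelihood ratio, so prior odds = posterior odds ÷ LR.
Posterior odds = 0.088/(1−0.088) = 0.0965. LR = 0.95/0.41 = 2.3171.
Prior odds = 0.0965/2.3171 = 0.0416, so P(A) = 0.0416/(1+0.0416) ≈ 0.04.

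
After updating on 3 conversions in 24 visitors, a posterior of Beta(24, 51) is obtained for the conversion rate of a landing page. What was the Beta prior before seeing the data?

Beta(21, 30)

Under Beta–binomial conjugacy the posterior parameters are (α+s, β+f).
Subtract the data counts: 24−3=21, 51−21=30.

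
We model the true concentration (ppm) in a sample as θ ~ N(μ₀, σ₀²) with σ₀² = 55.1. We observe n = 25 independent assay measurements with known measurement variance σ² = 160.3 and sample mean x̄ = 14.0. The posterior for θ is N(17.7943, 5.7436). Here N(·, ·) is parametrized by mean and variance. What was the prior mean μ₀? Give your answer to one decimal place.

With known observation variance, the Normal–Normal posterior has precision τ_n = τ₀ + n/σ² and mean μ_n = (τ₀μ₀ + (n/σ²)x̄)/τ_n.
Here τ₀ = 1/55.1 = 0.018149 and τ_data = 25/160.3 = 0.155958, so τ_n = 0.174107.
Rearranging for μ₀: μ₀ = (μ_n·τ_n − τ_data·x̄)/τ₀ = (17.7943·0.174107 − 0.155958·14.0) / 0.018149 = 0.914700/0.018149 ≈ 50.4.

μ₀ = 50.4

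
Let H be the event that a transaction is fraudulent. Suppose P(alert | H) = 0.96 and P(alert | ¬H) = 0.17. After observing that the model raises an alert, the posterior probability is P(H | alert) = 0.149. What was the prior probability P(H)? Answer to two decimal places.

P(H) = 0.03

In odds form, posterior odds = prior odds × likelihood ratio, so prior odds = posterior odds ÷ LR.
Posterior odds = 0.149/(1−0.149) = 0.1751. LR = 0.96/0.17 = 5.6471.
Prior odds = 0.1751/5.6471 = 0.0310, so P(H) = 0.0310/(1+0.0310) ≈ 0.03.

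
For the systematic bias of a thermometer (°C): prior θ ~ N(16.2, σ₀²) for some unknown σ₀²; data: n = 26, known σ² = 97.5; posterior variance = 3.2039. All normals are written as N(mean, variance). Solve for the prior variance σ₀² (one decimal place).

Posterior precision equals prior precision plus data precision: 1/σ_n² = 1/σ₀² + n/σ².
So 1/σ₀² = 1/3.2039 − 26/97.5 = 0.312120 − 0.266667 = 0.045453.
Hence σ₀² = 1/0.045453 ≈ 22.0.

σ₀² = 22.0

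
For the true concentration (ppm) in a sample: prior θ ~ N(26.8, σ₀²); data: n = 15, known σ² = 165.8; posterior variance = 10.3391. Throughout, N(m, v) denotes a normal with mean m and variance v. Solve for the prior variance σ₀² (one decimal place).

For the Normal–Normal model with known σ², precisions add: τ_n = τ₀ + n/σ².
So 1/σ₀² = 1/10.3391 − 15/165.8 = 0.096720 − 0.090470 = 0.006250.
Hence σ₀² = 1/0.006250 ≈ 160.0.

σ₀² = 160.0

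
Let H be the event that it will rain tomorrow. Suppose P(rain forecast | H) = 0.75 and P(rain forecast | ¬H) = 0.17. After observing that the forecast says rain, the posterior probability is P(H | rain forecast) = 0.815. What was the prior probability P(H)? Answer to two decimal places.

P(H) = 0.50

In odds form, posterior odds = prior odds × likelihood ratio, so prior odds = posterior odds ÷ LR.
Posterior odds = 0.815/(1−0.815) = 4.4054. LR = 0.75/0.17 = 4.4118.
Prior odds = 4.4054/4.4118 = 0.9985, so P(H) = 0.9985/(1+0.9985) ≈ 0.50.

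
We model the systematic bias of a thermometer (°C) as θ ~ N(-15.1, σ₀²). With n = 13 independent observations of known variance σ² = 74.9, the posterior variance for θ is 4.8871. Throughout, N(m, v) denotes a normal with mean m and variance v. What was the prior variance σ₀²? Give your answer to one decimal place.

Posterior precision equals prior precision plus data precision: 1/σ_n² = 1/σ₀² + n/σ².
So 1/σ₀² = 1/4.8871 − 13/74.9 = 0.204620 − 0.173565 = 0.031055.
Hence σ₀² = 1/0.031055 ≈ 32.2.

σ₀² = 32.2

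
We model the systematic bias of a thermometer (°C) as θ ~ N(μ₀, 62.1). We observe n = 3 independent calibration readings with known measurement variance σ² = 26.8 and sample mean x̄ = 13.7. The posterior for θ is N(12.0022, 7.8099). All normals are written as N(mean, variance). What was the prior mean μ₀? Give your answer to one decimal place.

μ₀ = 0.2

The posterior mean is a precision-weighted average: μ_n = (τ₀μ₀ + τ_data·x̄)/(τ₀+τ_data), with τ₀=1/σ₀² and τ_data=n/σ².
Here τ₀ = 1/62.1 = 0.016103 and τ_data = 3/26.8 = 0.111940, so τ_n = 0.128043.
Rearranging for μ₀: μ₀ = (μ_n·τ_n − τ_data·x̄)/τ₀ = (12.0022·0.128043 − 0.111940·13.7) / 0.016103 = 0.003220/0.016103 ≈ 0.2.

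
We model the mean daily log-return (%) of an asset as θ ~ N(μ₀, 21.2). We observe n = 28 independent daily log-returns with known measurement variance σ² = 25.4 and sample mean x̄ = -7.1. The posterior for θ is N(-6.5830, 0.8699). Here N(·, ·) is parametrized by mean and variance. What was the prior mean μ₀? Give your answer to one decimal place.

μ₀ = 5.5

The posterior mean is a precision-weighted average: μ_n = (τ₀μ₀ + τ_data·x̄)/(τ₀+τ_data), with τ₀=1/σ₀² and τ_data=n/σ².
Here τ₀ = 1/21.2 = 0.047170 and τ_data = 28/25.4 = 1.102362, so τ_n = 1.149532.
Rearranging for μ₀: μ₀ = (μ_n·τ_n − τ_data·x̄)/τ₀ = (-6.5830·1.149532 − 1.102362·-7.1) / 0.047170 = 0.259401/0.047170 ≈ 5.5.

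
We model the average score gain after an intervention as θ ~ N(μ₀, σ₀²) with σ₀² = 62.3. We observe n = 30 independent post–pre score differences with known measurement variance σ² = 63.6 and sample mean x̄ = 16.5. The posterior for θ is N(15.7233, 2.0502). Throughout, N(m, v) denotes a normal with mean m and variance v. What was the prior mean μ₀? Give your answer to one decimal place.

With known observation variance, the Normal–Normal posterior has precision τ_n = τ₀ + n/σ² and mean μ_n = (τ₀μ₀ + (n/σ²)x̄)/τ_n.
Here τ₀ = 1/62.3 = 0.016051 and τ_data = 30/63.6 = 0.471698, so τ_n = 0.487749.
Rearranging for μ₀: μ₀ = (μ_n·τ_n − τ_data·x̄)/τ₀ = (15.7233·0.487749 − 0.471698·16.5) / 0.016051 = -0.113993/0.016051 ≈ -7.1.

μ₀ = -7.1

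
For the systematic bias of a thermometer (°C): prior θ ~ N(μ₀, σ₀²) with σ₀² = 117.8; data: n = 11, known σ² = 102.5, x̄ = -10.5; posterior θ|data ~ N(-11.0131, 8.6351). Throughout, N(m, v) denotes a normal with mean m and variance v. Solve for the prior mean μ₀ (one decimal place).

With known observation variance, the Normal–Normal posterior has precision τ_n = τ₀ + n/σ² and mean μ_n = (τ₀μ₀ + (n/σ²)x̄)/τ_n.
Here τ₀ = 1/117.8 = 0.008489 and τ_data = 11/102.5 = 0.107317, so τ_n = 0.115806.
Rearranging for μ₀: μ₀ = (μ_n·τ_n − τ_data·x̄)/τ₀ = (-11.0131·0.115806 − 0.107317·-10.5) / 0.008489 = -0.148555/0.008489 ≈ -17.5.

μ₀ = -17.5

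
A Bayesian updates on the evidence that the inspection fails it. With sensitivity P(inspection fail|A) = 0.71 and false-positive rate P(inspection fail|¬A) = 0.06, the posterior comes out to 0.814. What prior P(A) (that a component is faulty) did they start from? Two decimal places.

In odds form, posterior odds = prior odds × likelihood ratio, so prior odds = posterior odds ÷ LR.
Posterior odds = 0.814/(1−0.814) = 4.3763. LR = 0.71/0.06 = 11.8333.
Prior odds = 4.3763/11.8333 = 0.3698, so P(A) = 0.3698/(1+0.3698) ≈ 0.27.

P(A) = 0.27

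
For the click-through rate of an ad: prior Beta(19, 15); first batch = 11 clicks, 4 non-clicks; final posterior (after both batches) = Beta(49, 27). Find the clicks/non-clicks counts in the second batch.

19 clicks and 8 non-clicks

Because Beta–binomial updating is additive in the counts, the combined data contributed (α_post−α_prior, β_post−β_prior) successes and failures.
Total across both batches: 49−19=30 clicks, 27−15=12 non-clicks.
Subtract the first batch: 30−11=19 clicks and 12−4=8 non-clicks.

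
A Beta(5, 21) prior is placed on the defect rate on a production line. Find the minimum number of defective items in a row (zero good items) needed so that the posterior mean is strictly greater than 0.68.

After k defective items and 0 good items the posterior is Beta(5+k, 21), with mean (5+k)/(5+21+k).
Set (5+k)/(26+k) > 0.68 and solve: k > (0.68·26 − 5)/(1 − 0.68) = 39.625.
The smallest integer exceeding 39.625 is 40, and checking k=40: (45)/(66) = 0.6818 > 0.68.

k = 40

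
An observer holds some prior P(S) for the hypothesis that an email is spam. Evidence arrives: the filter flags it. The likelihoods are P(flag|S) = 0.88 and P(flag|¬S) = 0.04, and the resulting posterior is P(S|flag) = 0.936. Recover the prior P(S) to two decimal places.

In odds form, posterior odds = prior odds × likelihood ratio, so prior odds = posterior odds ÷ LR.
Posterior odds = 0.936/(1−0.936) = 14.6250. LR = 0.88/0.04 = 22.0000.
Prior odds = 14.6250/22.0000 = 0.6648, so P(S) = 0.6648/(1+0.6648) ≈ 0.40.

P(S) = 0.40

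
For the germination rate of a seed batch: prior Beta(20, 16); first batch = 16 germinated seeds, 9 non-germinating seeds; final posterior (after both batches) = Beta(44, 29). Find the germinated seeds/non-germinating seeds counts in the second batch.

Because Beta–binomial updating is additive in the counts, the combined data contributed (α_post−α_prior, β_post−β_prior) successes and failures.
Total across both batches: 44−20=24 germinated seeds, 29−16=13 non-germinating seeds.
Subtract the first batch: 24−16=8 germinated seeds and 13−9=4 non-germinating seeds.

8 germinated seeds and 4 non-germinating seeds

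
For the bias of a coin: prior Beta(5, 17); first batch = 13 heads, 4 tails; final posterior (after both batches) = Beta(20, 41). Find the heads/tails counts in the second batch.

Because Beta–binomial updating is additive in the counts, the combined data contributed (α_post−α_prior, β_post−β_prior) successes and failures.
Total across both batches: 20−5=15 heads, 41−17=24 tails.
Subtract the first batch: 15−13=2 heads and 24−4=20 tails.

2 heads and 20 tails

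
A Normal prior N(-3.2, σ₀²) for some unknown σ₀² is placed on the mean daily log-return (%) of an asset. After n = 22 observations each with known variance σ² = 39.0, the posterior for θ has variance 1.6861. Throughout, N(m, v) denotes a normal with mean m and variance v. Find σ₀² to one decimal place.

σ₀² = 34.5

Posterior precision equals prior precision plus data precision: 1/σ_n² = 1/σ₀² + n/σ².
So 1/σ₀² = 1/1.6861 − 22/39.0 = 0.593085 − 0.564103 = 0.028982.
Hence σ₀² = 1/0.028982 ≈ 34.5.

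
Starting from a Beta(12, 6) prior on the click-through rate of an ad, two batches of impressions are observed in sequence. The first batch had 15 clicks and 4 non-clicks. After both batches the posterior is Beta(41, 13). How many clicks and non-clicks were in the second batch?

Because Beta–binomial updating is additive in the counts, the combined data contributed (α_post−α_prior, β_post−β_prior) successes and failures.
Total across both batches: 41−12=29 clicks, 13−6=7 non-clicks.
Subtract the first batch: 29−15=14 clicks and 7−4=3 non-clicks.

14 clicks and 3 non-clicks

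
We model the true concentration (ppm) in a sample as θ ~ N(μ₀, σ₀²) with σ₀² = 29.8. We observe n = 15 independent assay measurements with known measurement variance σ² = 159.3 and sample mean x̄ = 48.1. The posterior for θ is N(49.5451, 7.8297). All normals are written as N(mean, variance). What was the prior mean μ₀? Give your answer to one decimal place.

With known observation variance, the Normal–Normal posterior has precision τ_n = τ₀ + n/σ² and mean μ_n = (τ₀μ₀ + (n/σ²)x̄)/τ_n.
Here τ₀ = 1/29.8 = 0.033557 and τ_data = 15/159.3 = 0.094162, so τ_n = 0.127719.
Rearranging for μ₀: μ₀ = (μ_n·τ_n − τ_data·x̄)/τ₀ = (49.5451·0.127719 − 0.094162·48.1) / 0.033557 = 1.798658/0.033557 ≈ 53.6.

μ₀ = 53.6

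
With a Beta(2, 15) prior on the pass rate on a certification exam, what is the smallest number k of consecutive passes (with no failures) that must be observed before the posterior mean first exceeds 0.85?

After k passes and 0 failures the posterior is Beta(2+k, 15), with mean (2+k)/(2+15+k).
Set (2+k)/(17+k) > 0.85 and solve: k > (0.85·17 − 2)/(1 − 0.85) = 83.000.
The smallest integer exceeding 83.000 is 84, and checking k=84: (86)/(101) = 0.8515 > 0.85.

k = 84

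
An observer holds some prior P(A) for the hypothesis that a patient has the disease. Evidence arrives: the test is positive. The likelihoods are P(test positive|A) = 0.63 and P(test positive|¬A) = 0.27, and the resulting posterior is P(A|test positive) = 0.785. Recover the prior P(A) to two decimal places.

In odds form, posterior odds = prior odds × likelihood ratio, so prior odds = posterior odds ÷ LR.
Posterior odds = 0.785/(1−0.785) = 3.6512. LR = 0.63/0.27 = 2.3333.
Prior odds = 3.6512/2.3333 = 1.5648, so P(A) = 1.5648/(1+1.5648) ≈ 0.61.

P(A) = 0.61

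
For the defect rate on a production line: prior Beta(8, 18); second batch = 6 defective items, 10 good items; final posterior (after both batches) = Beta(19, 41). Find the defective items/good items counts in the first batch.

Sequential conjugate updates are equivalent to a single update on the pooled data, so total successes = posterior α − prior α and total failures = posterior β − prior β.
Total across both batches: 19−8=11 defective items, 41−18=23 good items.
Subtract the second batch: 11−6=5 defective items and 23−10=13 good items.

5 defective items and 13 good items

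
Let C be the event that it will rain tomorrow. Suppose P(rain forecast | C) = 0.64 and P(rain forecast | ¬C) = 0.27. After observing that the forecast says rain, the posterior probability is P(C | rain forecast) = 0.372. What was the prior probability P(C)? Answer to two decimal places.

P(C) = 0.20

In odds form, posterior odds = prior odds × likelihood ratio, so prior odds = posterior odds ÷ LR.
Posterior odds = 0.372/(1−0.372) = 0.5924. LR = 0.64/0.27 = 2.3704.
Prior odds = 0.5924/2.3704 = 0.2499, so P(C) = 0.2499/(1+0.2499) ≈ 0.20.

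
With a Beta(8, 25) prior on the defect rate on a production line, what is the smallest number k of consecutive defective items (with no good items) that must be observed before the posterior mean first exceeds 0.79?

k = 87

After k defective items and 0 good items the posterior is Beta(8+k, 25), with mean (8+k)/(8+25+k).
Set (8+k)/(33+k) > 0.79 and solve: k > (0.79·33 − 8)/(1 − 0.79) = 86.048.
The smallest integer exceeding 86.048 is 87.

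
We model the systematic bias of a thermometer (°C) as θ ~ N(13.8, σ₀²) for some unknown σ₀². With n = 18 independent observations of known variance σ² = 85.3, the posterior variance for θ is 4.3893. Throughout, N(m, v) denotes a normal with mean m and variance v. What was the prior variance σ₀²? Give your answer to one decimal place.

σ₀² = 59.5

For the Normal–Normal model with known σ², precisions add: τ_n = τ₀ + n/σ².
So 1/σ₀² = 1/4.3893 − 18/85.3 = 0.227827 − 0.211020 = 0.016807.
Hence σ₀² = 1/0.016807 ≈ 59.5.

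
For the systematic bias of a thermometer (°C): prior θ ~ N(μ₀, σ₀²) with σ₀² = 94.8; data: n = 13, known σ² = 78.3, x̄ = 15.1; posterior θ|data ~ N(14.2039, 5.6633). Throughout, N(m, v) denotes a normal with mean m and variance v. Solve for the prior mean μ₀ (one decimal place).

μ₀ = 0.1

The posterior mean is a precision-weighted average: μ_n = (τ₀μ₀ + τ_data·x̄)/(τ₀+τ_data), with τ₀=1/σ₀² and τ_data=n/σ².
Here τ₀ = 1/94.8 = 0.010549 and τ_data = 13/78.3 = 0.166028, so τ_n = 0.176577.
Rearranging for μ₀: μ₀ = (μ_n·τ_n − τ_data·x̄)/τ₀ = (14.2039·0.176577 − 0.166028·15.1) / 0.010549 = 0.001059/0.010549 ≈ 0.1.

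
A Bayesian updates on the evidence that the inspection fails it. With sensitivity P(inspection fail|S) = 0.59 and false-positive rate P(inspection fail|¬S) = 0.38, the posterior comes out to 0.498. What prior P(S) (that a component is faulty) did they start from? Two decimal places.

P(S) = 0.39

In odds form, posterior odds = prior odds × likelihood ratio, so prior odds = posterior odds ÷ LR.
Posterior odds = 0.498/(1−0.498) = 0.9920. LR = 0.59/0.38 = 1.5526.
Prior odds = 0.9920/1.5526 = 0.6389, so P(S) = 0.6389/(1+0.6389) ≈ 0.39.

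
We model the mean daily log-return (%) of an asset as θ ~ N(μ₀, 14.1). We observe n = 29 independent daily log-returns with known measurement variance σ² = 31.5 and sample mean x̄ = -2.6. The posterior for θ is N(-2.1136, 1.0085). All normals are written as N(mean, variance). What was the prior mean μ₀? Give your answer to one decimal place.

With known observation variance, the Normal–Normal posterior has precision τ_n = τ₀ + n/σ² and mean μ_n = (τ₀μ₀ + (n/σ²)x̄)/τ_n.
Here τ₀ = 1/14.1 = 0.070922 and τ_data = 29/31.5 = 0.920635, so τ_n = 0.991557.
Rearranging for μ₀: μ₀ = (μ_n·τ_n − τ_data·x̄)/τ₀ = (-2.1136·0.991557 − 0.920635·-2.6) / 0.070922 = 0.297896/0.070922 ≈ 4.2.

μ₀ = 4.2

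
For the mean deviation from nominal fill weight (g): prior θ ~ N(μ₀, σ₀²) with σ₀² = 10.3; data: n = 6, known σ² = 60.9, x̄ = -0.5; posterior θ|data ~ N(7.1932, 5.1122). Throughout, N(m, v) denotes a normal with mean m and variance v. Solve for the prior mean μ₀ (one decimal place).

With known observation variance, the Normal–Normal posterior has precision τ_n = τ₀ + n/σ² and mean μ_n = (τ₀μ₀ + (n/σ²)x̄)/τ_n.
Here τ₀ = 1/10.3 = 0.097087 and τ_data = 6/60.9 = 0.098522, so τ_n = 0.195609.
Rearranging for μ₀: μ₀ = (μ_n·τ_n − τ_data·x̄)/τ₀ = (7.1932·0.195609 − 0.098522·-0.5) / 0.097087 = 1.456316/0.097087 ≈ 15.0.

μ₀ = 15.0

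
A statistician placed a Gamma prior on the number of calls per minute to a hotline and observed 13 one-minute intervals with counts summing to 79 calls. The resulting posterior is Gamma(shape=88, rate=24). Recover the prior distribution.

Gamma(shape=9, rate=11)

Gamma–Poisson conjugacy: posterior shape = α + Σxᵢ, posterior rate = β + n.
So α = 88 − 79 = 9 and β = 24 − 13 = 11.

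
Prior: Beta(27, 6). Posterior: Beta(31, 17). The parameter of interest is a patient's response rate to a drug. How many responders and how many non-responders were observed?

4 responders and 11 non-responders

A Beta(a, b) prior with s successes and f failures in binomial data gives a Beta(a+s, b+f) posterior.
So s = 31 − 27 = 4 and f = 17 − 6 = 11.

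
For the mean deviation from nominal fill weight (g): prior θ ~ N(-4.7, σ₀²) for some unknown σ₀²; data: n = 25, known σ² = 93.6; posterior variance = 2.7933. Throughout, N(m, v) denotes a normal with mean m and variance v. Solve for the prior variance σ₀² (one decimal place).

σ₀² = 11.0

For the Normal–Normal model with known σ², precisions add: τ_n = τ₀ + n/σ².
So 1/σ₀² = 1/2.7933 − 25/93.6 = 0.357999 − 0.267094 = 0.090905.
Hence σ₀² = 1/0.090905 ≈ 11.0.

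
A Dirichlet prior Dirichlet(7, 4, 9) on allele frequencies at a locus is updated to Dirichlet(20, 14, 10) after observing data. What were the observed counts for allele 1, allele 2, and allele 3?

For a Dirichlet(α) prior with multinomial counts c, the posterior is Dirichlet(α + c) componentwise.
Counts are posterior − prior componentwise: 20−7=13, 14−4=10, 10−9=1.

counts (13, 10, 1)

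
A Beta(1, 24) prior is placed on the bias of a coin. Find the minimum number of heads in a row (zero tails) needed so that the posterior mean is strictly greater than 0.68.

After k heads and 0 tails the posterior is Beta(1+k, 24), with mean (1+k)/(1+24+k).
Set (1+k)/(25+k) > 0.68 and solve: k > (0.68·25 − 1)/(1 − 0.68) = 50.000.
The smallest integer exceeding 50.000 is 51, and checking k=51: (52)/(76) = 0.6842 > 0.68.

k = 51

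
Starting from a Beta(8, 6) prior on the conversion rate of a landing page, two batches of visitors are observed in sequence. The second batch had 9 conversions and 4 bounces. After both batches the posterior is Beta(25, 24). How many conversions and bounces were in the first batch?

8 conversions and 14 bounces

Sequential conjugate updates are equivalent to a single update on the pooled data, so total successes = posterior α − prior α and total failures = posterior β − prior β.
Total across both batches: 25−8=17 conversions, 24−6=18 bounces.
Subtract the second batch: 17−9=8 conversions and 18−4=14 bounces.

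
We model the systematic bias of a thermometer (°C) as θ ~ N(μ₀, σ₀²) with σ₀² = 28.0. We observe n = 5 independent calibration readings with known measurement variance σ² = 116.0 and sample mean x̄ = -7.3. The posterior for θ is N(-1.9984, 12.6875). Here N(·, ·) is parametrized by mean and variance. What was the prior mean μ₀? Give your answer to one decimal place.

μ₀ = 4.4

The posterior mean is a precision-weighted average: μ_n = (τ₀μ₀ + τ_data·x̄)/(τ₀+τ_data), with τ₀=1/σ₀² and τ_data=n/σ².
Here τ₀ = 1/28.0 = 0.035714 and τ_data = 5/116.0 = 0.043103, so τ_n = 0.078817.
Rearranging for μ₀: μ₀ = (μ_n·τ_n − τ_data·x̄)/τ₀ = (-1.9984·0.078817 − 0.043103·-7.3) / 0.035714 = 0.157144/0.035714 ≈ 4.4.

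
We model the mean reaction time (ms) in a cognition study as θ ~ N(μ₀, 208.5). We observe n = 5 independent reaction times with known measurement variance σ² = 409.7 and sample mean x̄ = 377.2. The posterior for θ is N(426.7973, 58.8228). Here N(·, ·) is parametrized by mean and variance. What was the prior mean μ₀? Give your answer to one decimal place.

μ₀ = 553.0

The posterior mean is a precision-weighted average: μ_n = (τ₀μ₀ + τ_data·x̄)/(τ₀+τ_data), with τ₀=1/σ₀² and τ_data=n/σ².
Here τ₀ = 1/208.5 = 0.004796 and τ_data = 5/409.7 = 0.012204, so τ_n = 0.017000.
Rearranging for μ₀: μ₀ = (μ_n·τ_n − τ_data·x̄)/τ₀ = (426.7973·0.017000 − 0.012204·377.2) / 0.004796 = 2.652205/0.004796 ≈ 553.0.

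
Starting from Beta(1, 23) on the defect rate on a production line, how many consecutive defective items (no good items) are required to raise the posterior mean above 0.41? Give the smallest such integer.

k = 15

After k defective items and 0 good items the posterior is Beta(1+k, 23), with mean (1+k)/(1+23+k).
Set (1+k)/(24+k) > 0.41 and solve: k > (0.41·24 − 1)/(1 − 0.41) = 14.983.
The smallest integer exceeding 14.983 is 15, and checking k=15: (16)/(39) = 0.4103 > 0.41.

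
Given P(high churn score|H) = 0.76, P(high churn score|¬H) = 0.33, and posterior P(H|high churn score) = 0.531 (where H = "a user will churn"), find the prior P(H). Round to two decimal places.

P(H) = 0.33

In odds form, posterior odds = prior odds × likelihood ratio, so prior odds = posterior odds ÷ LR.
Posterior odds = 0.531/(1−0.531) = 1.1322. LR = 0.76/0.33 = 2.3030.
Prior odds = 1.1322/2.3030 = 0.4916, so P(H) = 0.4916/(1+0.4916) ≈ 0.33.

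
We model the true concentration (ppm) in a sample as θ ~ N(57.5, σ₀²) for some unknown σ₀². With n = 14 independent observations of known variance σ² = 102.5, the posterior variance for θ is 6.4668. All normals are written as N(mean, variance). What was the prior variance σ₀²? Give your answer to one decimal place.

Posterior precision equals prior precision plus data precision: 1/σ_n² = 1/σ₀² + n/σ².
So 1/σ₀² = 1/6.4668 − 14/102.5 = 0.154636 − 0.136585 = 0.018051.
Hence σ₀² = 1/0.018051 ≈ 55.4.

σ₀² = 55.4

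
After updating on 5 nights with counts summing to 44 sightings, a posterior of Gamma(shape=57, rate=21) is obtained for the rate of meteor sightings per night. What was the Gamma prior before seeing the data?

A Gamma(α, β) prior (rate parametrization) on a Poisson rate with n observations summing to S gives posterior Gamma(α+S, β+n).
So α = 57 − 44 = 13 and β = 21 − 5 = 16.

Gamma(shape=13, rate=16)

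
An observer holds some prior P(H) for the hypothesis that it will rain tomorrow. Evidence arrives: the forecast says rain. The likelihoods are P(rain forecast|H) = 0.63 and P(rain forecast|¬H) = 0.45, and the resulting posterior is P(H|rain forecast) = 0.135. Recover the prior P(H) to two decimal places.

In odds form, posterior odds = prior odds × likelihood ratio, so prior odds = posterior odds ÷ LR.
Posterior odds = 0.135/(1−0.135) = 0.1561. LR = 0.63/0.45 = 1.4000.
Prior odds = 0.1561/1.4000 = 0.1115, so P(H) = 0.1115/(1+0.1115) ≈ 0.10.

P(H) = 0.10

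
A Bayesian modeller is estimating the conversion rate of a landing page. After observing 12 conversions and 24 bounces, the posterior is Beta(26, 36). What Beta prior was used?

Beta(14, 12)

Under Beta–binomial conjugacy the posterior parameters are (a+s, b+f).
So a = 26 − 12 = 14 and b = 36 − 24 = 12.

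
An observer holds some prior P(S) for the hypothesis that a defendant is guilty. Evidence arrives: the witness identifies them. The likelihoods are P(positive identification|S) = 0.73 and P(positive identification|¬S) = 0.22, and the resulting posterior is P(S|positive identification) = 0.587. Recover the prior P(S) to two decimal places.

P(S) = 0.30

Bayes' rule in odds form gives O(S|E) = O(S)·[P(E|S)/P(E|¬S)], hence O(S) = O(S|E)/LR.
Posterior odds = 0.587/(1−0.587) = 1.4213. LR = 0.73/0.22 = 3.3182.
Prior odds = 1.4213/3.3182 = 0.4283, so P(S) = 0.4283/(1+0.4283) ≈ 0.30.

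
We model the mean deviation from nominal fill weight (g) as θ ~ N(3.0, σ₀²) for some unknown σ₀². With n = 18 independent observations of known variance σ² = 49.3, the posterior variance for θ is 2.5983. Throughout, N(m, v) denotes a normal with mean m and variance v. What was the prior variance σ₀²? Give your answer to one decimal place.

Posterior precision equals prior precision plus data precision: 1/σ_n² = 1/σ₀² + n/σ².
So 1/σ₀² = 1/2.5983 − 18/49.3 = 0.384867 − 0.365112 = 0.019755.
Hence σ₀² = 1/0.019755 ≈ 50.6.

σ₀² = 50.6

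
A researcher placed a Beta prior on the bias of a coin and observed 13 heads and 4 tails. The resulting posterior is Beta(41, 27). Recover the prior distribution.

Beta is conjugate to the binomial likelihood: posterior = Beta(a+s, b+f).
Subtract the data counts: 41−13=28, 27−4=23.

Beta(28, 23)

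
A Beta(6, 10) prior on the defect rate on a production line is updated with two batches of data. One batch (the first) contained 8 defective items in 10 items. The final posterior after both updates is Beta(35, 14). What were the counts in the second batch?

Sequential conjugate updates are equivalent to a single update on the pooled data, so total successes = posterior α − prior α and total failures = posterior β − prior β.
Total across both batches: 35−6=29 defective items, 14−10=4 good items.
Subtract the first batch: 29−8=21 defective items and 4−2=2 good items.

21 defective items and 2 good items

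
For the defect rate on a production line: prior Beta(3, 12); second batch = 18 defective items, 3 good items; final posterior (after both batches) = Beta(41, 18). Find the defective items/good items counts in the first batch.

Because Beta–binomial updating is additive in the counts, the combined data contributed (α_post−α_prior, β_post−β_prior) successes and failures.
Total across both batches: 41−3=38 defective items, 18−12=6 good items.
Subtract the second batch: 38−18=20 defective items and 6−3=3 good items.

20 defective items and 3 good items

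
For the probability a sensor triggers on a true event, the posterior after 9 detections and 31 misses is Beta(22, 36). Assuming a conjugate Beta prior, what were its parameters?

Beta is conjugate to the binomial likelihood: posterior = Beta(a+s, b+f).
So a = 22 − 9 = 13 and b = 36 − 31 = 5.

Beta(13, 5)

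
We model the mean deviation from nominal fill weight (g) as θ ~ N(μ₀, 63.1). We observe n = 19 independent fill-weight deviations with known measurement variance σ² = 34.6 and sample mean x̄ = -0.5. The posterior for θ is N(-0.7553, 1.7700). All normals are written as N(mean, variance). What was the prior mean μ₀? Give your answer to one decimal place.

μ₀ = -9.6

The posterior mean is a precision-weighted average: μ_n = (τ₀μ₀ + τ_data·x̄)/(τ₀+τ_data), with τ₀=1/σ₀² and τ_data=n/σ².
Here τ₀ = 1/63.1 = 0.015848 and τ_data = 19/34.6 = 0.549133, so τ_n = 0.564981.
Rearranging for μ₀: μ₀ = (μ_n·τ_n − τ_data·x̄)/τ₀ = (-0.7553·0.564981 − 0.549133·-0.5) / 0.015848 = -0.152164/0.015848 ≈ -9.6.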